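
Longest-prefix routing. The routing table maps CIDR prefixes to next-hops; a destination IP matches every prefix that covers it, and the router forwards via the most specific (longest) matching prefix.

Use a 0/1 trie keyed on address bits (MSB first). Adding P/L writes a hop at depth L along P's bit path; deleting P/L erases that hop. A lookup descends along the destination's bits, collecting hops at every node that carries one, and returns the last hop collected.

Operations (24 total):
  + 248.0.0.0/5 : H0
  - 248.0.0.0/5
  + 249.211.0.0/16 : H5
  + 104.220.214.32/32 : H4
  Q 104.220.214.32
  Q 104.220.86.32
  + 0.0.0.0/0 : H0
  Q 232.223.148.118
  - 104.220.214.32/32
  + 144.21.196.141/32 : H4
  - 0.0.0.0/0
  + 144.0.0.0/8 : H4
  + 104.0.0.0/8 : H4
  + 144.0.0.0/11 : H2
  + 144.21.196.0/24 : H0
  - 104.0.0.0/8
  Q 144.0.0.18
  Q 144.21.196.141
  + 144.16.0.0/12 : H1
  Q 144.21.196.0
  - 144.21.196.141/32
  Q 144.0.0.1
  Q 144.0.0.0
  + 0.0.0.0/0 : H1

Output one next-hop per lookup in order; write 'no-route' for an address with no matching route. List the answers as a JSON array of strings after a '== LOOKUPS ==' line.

Trace:
  add 248.0.0.0/5 -> H0 at depth 5
  - 248.0.0.0/5 clear@5
  add 249.211.0.0/16 -> H5 at depth 16
  add 104.220.214.32/32 -> H4 at depth 32
  lookup 104.220.214.32: bits 01101000110111001101011000100000 walk d0:-→d1:-→d2:-→d3:-→d4:-→d5:-→d6:-→d7:-→d8:-→d9:-→d10:-→d11:-→d12:-→d13:-→d14:-→d15:-→d16:-→d17:-→d18:-→d19:-→d20:-→d21:-→d22:-→d23:-→d24:-→d25:-→d26:-→d27:-→d28:-→d29:-→d30:-→d31:-→d32:H4 -> H4
  lookup 104.220.86.32: bits 0110100011011100 walk d0:-→d1:-→d2:-→d3:-→d4:-→d5:-→d6:-→d7:-→d8:-→d9:-→d10:-→d11:-→d12:-→d13:-→d14:-→d15:-→d16:- -> no-route
  add 0.0.0.0/0 -> H0 at depth 0
  lookup 232.223.148.118: bits 111 walk d0:H0→d1:-→d2:-→d3:- -> H0
  - 104.220.214.32/32 clear@32
  add 144.21.196.141/32 -> H4 at depth 32
  - 0.0.0.0/0 clear@0
  add 144.0.0.0/8 -> H4 at depth 8
  add 104.0.0.0/8 -> H4 at depth 8
  add 144.0.0.0/11 -> H2 at depth 11
  add 144.21.196.0/24 -> H0 at depth 24
  - 104.0.0.0/8 clear@8
  lookup 144.0.0.18: bits 10010000000 walk d0:-→d1:-→d2:-→d3:-→d4:-→d5:-→d6:-→d7:-→d8:H4→d9:-→d10:-→d11:H2 -> H2
  lookup 144.21.196.141: bits 10010000000101011100010010001101 walk d0:-→d1:-→d2:-→d3:-→d4:-→d5:-→d6:-→d7:-→d8:H4→d9:-→d10:-→d11:H2→d12:-→d13:-→d14:-→d15:-→d16:-→d17:-→d18:-→d19:-→d20:-→d21:-→d22:-→d23:-→d24:H0→d25:-→d26:-→d27:-→d28:-→d29:-→d30:-→d31:-→d32:H4 -> H4
  add 144.16.0.0/12 -> H1 at depth 12
  lookup 144.21.196.0: bits 100100000001010111000100 walk d0:-→d1:-→d2:-→d3:-→d4:-→d5:-→d6:-→d7:-→d8:H4→d9:-→d10:-→d11:H2→d12:H1→d13:-→d14:-→d15:-→d16:-→d17:-→d18:-→d19:-→d20:-→d21:-→d22:-→d23:-→d24:H0 -> H0
  - 144.21.196.141/32 clear@32
  lookup 144.0.0.1: bits 10010000000 walk d0:-→d1:-→d2:-→d3:-→d4:-→d5:-→d6:-→d7:-→d8:H4→d9:-→d10:-→d11:H2 -> H2
  lookup 144.0.0.0: bits 10010000000 walk d0:-→d1:-→d2:-→d3:-→d4:-→d5:-→d6:-→d7:-→d8:H4→d9:-→d10:-→d11:H2 -> H2
  add 0.0.0.0/0 -> H1 at depth 0

== LOOKUPS ==
["H4","no-route","H0","H2","H4","H0","H2","H2"]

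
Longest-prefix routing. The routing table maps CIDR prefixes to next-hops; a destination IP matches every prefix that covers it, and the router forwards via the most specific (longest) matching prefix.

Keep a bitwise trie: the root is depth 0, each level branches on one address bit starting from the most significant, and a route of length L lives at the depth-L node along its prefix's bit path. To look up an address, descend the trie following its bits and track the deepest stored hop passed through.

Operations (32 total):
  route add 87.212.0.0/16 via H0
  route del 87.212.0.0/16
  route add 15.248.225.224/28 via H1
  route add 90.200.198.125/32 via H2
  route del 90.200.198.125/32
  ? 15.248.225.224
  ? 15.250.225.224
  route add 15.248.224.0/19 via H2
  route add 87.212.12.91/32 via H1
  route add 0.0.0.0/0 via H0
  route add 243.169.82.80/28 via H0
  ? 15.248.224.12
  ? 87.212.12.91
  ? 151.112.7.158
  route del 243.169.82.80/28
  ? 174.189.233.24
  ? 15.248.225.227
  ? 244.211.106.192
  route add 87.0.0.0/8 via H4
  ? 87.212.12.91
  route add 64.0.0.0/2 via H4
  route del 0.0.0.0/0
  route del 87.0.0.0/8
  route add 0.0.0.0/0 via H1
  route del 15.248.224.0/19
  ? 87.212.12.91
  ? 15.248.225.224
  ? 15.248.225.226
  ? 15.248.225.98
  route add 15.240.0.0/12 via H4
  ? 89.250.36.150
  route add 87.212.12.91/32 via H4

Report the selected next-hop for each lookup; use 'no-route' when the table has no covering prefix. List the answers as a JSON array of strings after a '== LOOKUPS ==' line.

Apply in order:
  add 87.212.0.0/16 -> H0 at depth 16
  - 87.212.0.0/16 clear@16
  add 15.248.225.224/28 -> H1 at depth 28
  add 90.200.198.125/32 -> H2 at depth 32
  - 90.200.198.125/32 clear@32
  lookup 15.248.225.224: bits 0000111111111000111000011110 walk d0:-→d1:-→d2:-→d3:-→d4:-→d5:-→d6:-→d7:-→d8:-→d9:-→d10:-→d11:-→d12:-→d13:-→d14:-→d15:-→d16:-→d17:-→d18:-→d19:-→d20:-→d21:-→d22:-→d23:-→d24:-→d25:-→d26:-→d27:-→d28:H1 -> H1
  lookup 15.250.225.224: bits 00001111111110 walk d0:-→d1:-→d2:-→d3:-→d4:-→d5:-→d6:-→d7:-→d8:-→d9:-→d10:-→d11:-→d12:-→d13:-→d14:- -> no-route
  add 15.248.224.0/19 -> H2 at depth 19
  add 87.212.12.91/32 -> H1 at depth 32
  add 0.0.0.0/0 -> H0 at depth 0
  add 243.169.82.80/28 -> H0 at depth 28
  lookup 15.248.224.12: bits 00001111111110001110000 walk d0:H0→d1:-→d2:-→d3:-→d4:-→d5:-→d6:-→d7:-→d8:-→d9:-→d10:-→d11:-→d12:-→d13:-→d14:-→d15:-→d16:-→d17:-→d18:-→d19:H2→d20:-→d21:-→d22:-→d23:- -> H2
  lookup 87.212.12.91: bits 01010111110101000000110001011011 walk d0:H0→d1:-→d2:-→d3:-→d4:-→d5:-→d6:-→d7:-→d8:-→d9:-→d10:-→d11:-→d12:-→d13:-→d14:-→d15:-→d16:-→d17:-→d18:-→d19:-→d20:-→d21:-→d22:-→d23:-→d24:-→d25:-→d26:-→d27:-→d28:-→d29:-→d30:-→d31:-→d32:H1 -> H1
  lookup 151.112.7.158: bits 1 walk d0:H0→d1:- -> H0
  - 243.169.82.80/28 clear@28
  lookup 174.189.233.24: bits 1 walk d0:H0→d1:- -> H0
  lookup 15.248.225.227: bits 0000111111111000111000011110 walk d0:H0→d1:-→d2:-→d3:-→d4:-→d5:-→d6:-→d7:-→d8:-→d9:-→d10:-→d11:-→d12:-→d13:-→d14:-→d15:-→d16:-→d17:-→d18:-→d19:H2→d20:-→d21:-→d22:-→d23:-→d24:-→d25:-→d26:-→d27:-→d28:H1 -> H1
  lookup 244.211.106.192: bits 11110 walk d0:H0→d1:-→d2:-→d3:-→d4:-→d5:- -> H0
  add 87.0.0.0/8 -> H4 at depth 8
  lookup 87.212.12.91: bits 01010111110101000000110001011011 walk d0:H0→d1:-→d2:-→d3:-→d4:-→d5:-→d6:-→d7:-→d8:H4→d9:-→d10:-→d11:-→d12:-→d13:-→d14:-→d15:-→d16:-→d17:-→d18:-→d19:-→d20:-→d21:-→d22:-→d23:-→d24:-→d25:-→d26:-→d27:-→d28:-→d29:-→d30:-→d31:-→d32:H1 -> H1
  add 64.0.0.0/2 -> H4 at depth 2
  - 0.0.0.0/0 clear@0
  - 87.0.0.0/8 clear@8
  add 0.0.0.0/0 -> H1 at depth 0
  - 15.248.224.0/19 clear@19
  lookup 87.212.12.91: bits 01010111110101000000110001011011 walk d0:H1→d1:-→d2:H4→d3:-→d4:-→d5:-→d6:-→d7:-→d8:-→d9:-→d10:-→d11:-→d12:-→d13:-→d14:-→d15:-→d16:-→d17:-→d18:-→d19:-→d20:-→d21:-→d22:-→d23:-→d24:-→d25:-→d26:-→d27:-→d28:-→d29:-→d30:-→d31:-→d32:H1 -> H1
  lookup 15.248.225.224: bits 0000111111111000111000011110 walk d0:H1→d1:-→d2:-→d3:-→d4:-→d5:-→d6:-→d7:-→d8:-→d9:-→d10:-→d11:-→d12:-→d13:-→d14:-→d15:-→d16:-→d17:-→d18:-→d19:-→d20:-→d21:-→d22:-→d23:-→d24:-→d25:-→d26:-→d27:-→d28:H1 -> H1
  lookup 15.248.225.226: bits 0000111111111000111000011110 walk d0:H1→d1:-→d2:-→d3:-→d4:-→d5:-→d6:-→d7:-→d8:-→d9:-→d10:-→d11:-→d12:-→d13:-→d14:-→d15:-→d16:-→d17:-→d18:-→d19:-→d20:-→d21:-→d22:-→d23:-→d24:-→d25:-→d26:-→d27:-→d28:H1 -> H1
  lookup 15.248.225.98: bits 000011111111100011100001 walk d0:H1→d1:-→d2:-→d3:-→d4:-→d5:-→d6:-→d7:-→d8:-→d9:-→d10:-→d11:-→d12:-→d13:-→d14:-→d15:-→d16:-→d17:-→d18:-→d19:-→d20:-→d21:-→d22:-→d23:-→d24:- -> H1
  add 15.240.0.0/12 -> H4 at depth 12
  lookup 89.250.36.150: bits 010110 walk d0:H1→d1:-→d2:H4→d3:-→d4:-→d5:-→d6:- -> H4
  add 87.212.12.91/32 -> H4 at depth 32

== LOOKUPS ==
["H1","no-route","H2","H1","H0","H0","H1","H0","H1","H1","H1","H1","H1","H4"]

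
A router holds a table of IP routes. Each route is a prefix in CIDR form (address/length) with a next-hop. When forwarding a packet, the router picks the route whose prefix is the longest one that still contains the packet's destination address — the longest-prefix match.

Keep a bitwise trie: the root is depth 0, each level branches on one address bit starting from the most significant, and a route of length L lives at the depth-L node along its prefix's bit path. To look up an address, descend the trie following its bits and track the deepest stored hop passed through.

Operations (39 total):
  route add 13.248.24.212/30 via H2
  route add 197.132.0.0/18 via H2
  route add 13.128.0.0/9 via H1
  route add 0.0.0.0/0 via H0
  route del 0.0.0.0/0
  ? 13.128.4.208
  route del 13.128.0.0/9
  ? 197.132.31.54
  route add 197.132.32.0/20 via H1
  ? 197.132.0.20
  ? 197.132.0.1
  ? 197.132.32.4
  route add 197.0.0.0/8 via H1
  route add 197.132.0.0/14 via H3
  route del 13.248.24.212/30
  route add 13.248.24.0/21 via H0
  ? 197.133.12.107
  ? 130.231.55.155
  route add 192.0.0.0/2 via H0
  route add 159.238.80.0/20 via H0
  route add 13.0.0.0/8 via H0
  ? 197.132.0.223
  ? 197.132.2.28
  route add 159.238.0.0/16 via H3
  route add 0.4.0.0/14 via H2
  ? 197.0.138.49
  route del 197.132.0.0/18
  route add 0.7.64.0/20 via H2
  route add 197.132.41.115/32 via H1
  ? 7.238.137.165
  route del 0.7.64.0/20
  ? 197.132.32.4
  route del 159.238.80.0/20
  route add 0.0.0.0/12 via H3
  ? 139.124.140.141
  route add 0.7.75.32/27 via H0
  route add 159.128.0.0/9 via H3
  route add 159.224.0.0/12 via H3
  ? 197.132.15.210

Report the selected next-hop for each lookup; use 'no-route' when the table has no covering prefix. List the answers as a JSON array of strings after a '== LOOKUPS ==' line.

Apply in order:
  add 13.248.24.212/30 -> H2 at depth 30
  add 197.132.0.0/18 -> H2 at depth 18
  add 13.128.0.0/9 -> H1 at depth 9
  add 0.0.0.0/0 -> H0 at depth 0
  del 0.0.0.0/0 (clear depth 0)
  Q 13.128.4.208: descend 000011011 ; hops seen [H1] ; pick H1
  del 13.128.0.0/9 (clear depth 9)
  Q 197.132.31.54: descend 110001011000010000 ; hops seen [H2] ; pick H2
  add 197.132.32.0/20 -> H1 at depth 20
  Q 197.132.0.20: descend 110001011000010000 ; hops seen [H2] ; pick H2
  Q 197.132.0.1: descend 110001011000010000 ; hops seen [H2] ; pick H2
  Q 197.132.32.4: descend 11000101100001000010 ; hops seen [H2,H1] ; pick H1
  add 197.0.0.0/8 -> H1 at depth 8
  add 197.132.0.0/14 -> H3 at depth 14
  del 13.248.24.212/30 (clear depth 30)
  add 13.248.24.0/21 -> H0 at depth 21
  Q 197.133.12.107: descend 110001011000010 ; hops seen [H1,H3] ; pick H3
  Q 130.231.55.155: descend 1 ; hops seen [∅] ; pick no-route
  add 192.0.0.0/2 -> H0 at depth 2
  add 159.238.80.0/20 -> H0 at depth 20
  add 13.0.0.0/8 -> H0 at depth 8
  Q 197.132.0.223: descend 110001011000010000 ; hops seen [H0,H1,H3,H2] ; pick H2
  Q 197.132.2.28: descend 110001011000010000 ; hops seen [H0,H1,H3,H2] ; pick H2
  add 159.238.0.0/16 -> H3 at depth 16
  add 0.4.0.0/14 -> H2 at depth 14
  Q 197.0.138.49: descend 11000101 ; hops seen [H0,H1] ; pick H1
  del 197.132.0.0/18 (clear depth 18)
  add 0.7.64.0/20 -> H2 at depth 20
  add 197.132.41.115/32 -> H1 at depth 32
  Q 7.238.137.165: descend 00000 ; hops seen [∅] ; pick no-route
  del 0.7.64.0/20 (clear depth 20)
  Q 197.132.32.4: descend 11000101100001000010 ; hops seen [H0,H1,H3,H1] ; pick H1
  del 159.238.80.0/20 (clear depth 20)
  add 0.0.0.0/12 -> H3 at depth 12
  Q 139.124.140.141: descend 100 ; hops seen [∅] ; pick no-route
  add 0.7.75.32/27 -> H0 at depth 27
  add 159.128.0.0/9 -> H3 at depth 9
  add 159.224.0.0/12 -> H3 at depth 12
  Q 197.132.15.210: descend 110001011000010000 ; hops seen [H0,H1,H3] ; pick H3

== LOOKUPS ==
["H1","H2","H2","H2","H1","H3","no-route","H2","H2","H1","no-route","H1","no-route","H3"]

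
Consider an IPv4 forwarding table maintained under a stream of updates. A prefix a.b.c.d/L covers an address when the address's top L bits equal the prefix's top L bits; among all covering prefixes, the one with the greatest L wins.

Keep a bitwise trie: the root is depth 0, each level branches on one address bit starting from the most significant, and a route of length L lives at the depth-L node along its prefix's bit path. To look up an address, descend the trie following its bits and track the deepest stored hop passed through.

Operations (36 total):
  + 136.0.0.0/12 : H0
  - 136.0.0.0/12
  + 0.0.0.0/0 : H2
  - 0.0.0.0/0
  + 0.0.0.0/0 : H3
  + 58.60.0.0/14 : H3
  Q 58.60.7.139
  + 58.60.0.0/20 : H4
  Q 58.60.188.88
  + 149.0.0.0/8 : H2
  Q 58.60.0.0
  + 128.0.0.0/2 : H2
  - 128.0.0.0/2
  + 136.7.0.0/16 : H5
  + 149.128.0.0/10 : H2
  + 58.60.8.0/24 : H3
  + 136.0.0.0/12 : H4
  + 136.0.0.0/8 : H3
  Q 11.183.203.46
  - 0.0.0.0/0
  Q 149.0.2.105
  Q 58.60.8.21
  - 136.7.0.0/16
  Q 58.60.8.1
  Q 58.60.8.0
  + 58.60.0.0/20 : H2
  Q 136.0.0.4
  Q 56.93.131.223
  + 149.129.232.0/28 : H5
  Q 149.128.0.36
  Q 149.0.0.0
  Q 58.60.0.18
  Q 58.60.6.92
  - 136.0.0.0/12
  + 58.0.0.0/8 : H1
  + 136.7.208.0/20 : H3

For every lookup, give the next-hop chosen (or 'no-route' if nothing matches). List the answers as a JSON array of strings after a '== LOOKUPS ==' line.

Apply in order:
  add 136.0.0.0/12 -> H0 at depth 12
  - 136.0.0.0/12 clear@12
  add 0.0.0.0/0 -> H2 at depth 0
  - 0.0.0.0/0 clear@0
  add 0.0.0.0/0 -> H3 at depth 0
  add 58.60.0.0/14 -> H3 at depth 14
  Q 58.60.7.139: descend 00111010001111 ; hops seen [H3,H3] ; pick H3
  add 58.60.0.0/20 -> H4 at depth 20
  Q 58.60.188.88: descend 0011101000111100 ; hops seen [H3,H3] ; pick H3
  add 149.0.0.0/8 -> H2 at depth 8
  Q 58.60.0.0: descend 00111010001111000000 ; hops seen [H3,H3,H4] ; pick H4
  add 128.0.0.0/2 -> H2 at depth 2
  - 128.0.0.0/2 clear@2
  add 136.7.0.0/16 -> H5 at depth 16
  add 149.128.0.0/10 -> H2 at depth 10
  add 58.60.8.0/24 -> H3 at depth 24
  add 136.0.0.0/12 -> H4 at depth 12
  add 136.0.0.0/8 -> H3 at depth 8
  Q 11.183.203.46: descend 00 ; hops seen [H3] ; pick H3
  - 0.0.0.0/0 clear@0
  Q 149.0.2.105: descend 10010101 ; hops seen [H2] ; pick H2
  Q 58.60.8.21: descend 001110100011110000001000 ; hops seen [H3,H4,H3] ; pick H3
  - 136.7.0.0/16 clear@16
  Q 58.60.8.1: descend 001110100011110000001000 ; hops seen [H3,H4,H3] ; pick H3
  Q 58.60.8.0: descend 001110100011110000001000 ; hops seen [H3,H4,H3] ; pick H3
  add 58.60.0.0/20 -> H2 at depth 20
  Q 136.0.0.4: descend 1000100000000 ; hops seen [H3,H4] ; pick H4
  Q 56.93.131.223: descend 001110 ; hops seen [∅] ; pick no-route
  add 149.129.232.0/28 -> H5 at depth 28
  Q 149.128.0.36: descend 100101011000000 ; hops seen [H2,H2] ; pick H2
  Q 149.0.0.0: descend 10010101 ; hops seen [H2] ; pick H2
  Q 58.60.0.18: descend 00111010001111000000 ; hops seen [H3,H2] ; pick H2
  Q 58.60.6.92: descend 00111010001111000000 ; hops seen [H3,H2] ; pick H2
  - 136.0.0.0/12 clear@12
  add 58.0.0.0/8 -> H1 at depth 8
  add 136.7.208.0/20 -> H3 at depth 20

== LOOKUPS ==
["H3","H3","H4","H3","H2","H3","H3","H3","H4","no-route","H2","H2","H2","H2"]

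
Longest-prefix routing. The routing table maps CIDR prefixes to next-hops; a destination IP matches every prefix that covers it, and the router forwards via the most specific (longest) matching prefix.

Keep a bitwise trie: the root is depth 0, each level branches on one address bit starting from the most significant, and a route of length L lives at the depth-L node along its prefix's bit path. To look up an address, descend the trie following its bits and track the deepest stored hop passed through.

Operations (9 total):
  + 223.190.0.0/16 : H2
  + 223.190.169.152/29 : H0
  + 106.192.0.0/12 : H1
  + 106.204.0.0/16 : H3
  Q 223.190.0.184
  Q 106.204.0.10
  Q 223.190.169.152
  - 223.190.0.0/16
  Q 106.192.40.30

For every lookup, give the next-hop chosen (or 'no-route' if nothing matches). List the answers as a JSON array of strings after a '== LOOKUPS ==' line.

Apply in order:
  add 223.190.0.0/16 -> H2 at depth 16
  add 223.190.169.152/29 -> H0 at depth 29
  add 106.192.0.0/12 -> H1 at depth 12
  add 106.204.0.0/16 -> H3 at depth 16
  ? 223.190.0.184  path d0:-→d1:-→d2:-→d3:-→d4:-→d5:-→d6:-→d7:-→d8:-→d9:-→d10:-→d11:-→d12:-→d13:-→d14:-→d15:-→d16:H2  best=H2
  ? 106.204.0.10  path d0:-→d1:-→d2:-→d3:-→d4:-→d5:-→d6:-→d7:-→d8:-→d9:-→d10:-→d11:-→d12:H1→d13:-→d14:-→d15:-→d16:H3  best=H3
  ? 223.190.169.152  path d0:-→d1:-→d2:-→d3:-→d4:-→d5:-→d6:-→d7:-→d8:-→d9:-→d10:-→d11:-→d12:-→d13:-→d14:-→d15:-→d16:H2→d17:-→d18:-→d19:-→d20:-→d21:-→d22:-→d23:-→d24:-→d25:-→d26:-→d27:-→d28:-→d29:H0  best=H0
  - 223.190.0.0/16 clear@16
  ? 106.192.40.30  path d0:-→d1:-→d2:-→d3:-→d4:-→d5:-→d6:-→d7:-→d8:-→d9:-→d10:-→d11:-→d12:H1  best=H1

== LOOKUPS ==
["H2","H3","H0","H1"]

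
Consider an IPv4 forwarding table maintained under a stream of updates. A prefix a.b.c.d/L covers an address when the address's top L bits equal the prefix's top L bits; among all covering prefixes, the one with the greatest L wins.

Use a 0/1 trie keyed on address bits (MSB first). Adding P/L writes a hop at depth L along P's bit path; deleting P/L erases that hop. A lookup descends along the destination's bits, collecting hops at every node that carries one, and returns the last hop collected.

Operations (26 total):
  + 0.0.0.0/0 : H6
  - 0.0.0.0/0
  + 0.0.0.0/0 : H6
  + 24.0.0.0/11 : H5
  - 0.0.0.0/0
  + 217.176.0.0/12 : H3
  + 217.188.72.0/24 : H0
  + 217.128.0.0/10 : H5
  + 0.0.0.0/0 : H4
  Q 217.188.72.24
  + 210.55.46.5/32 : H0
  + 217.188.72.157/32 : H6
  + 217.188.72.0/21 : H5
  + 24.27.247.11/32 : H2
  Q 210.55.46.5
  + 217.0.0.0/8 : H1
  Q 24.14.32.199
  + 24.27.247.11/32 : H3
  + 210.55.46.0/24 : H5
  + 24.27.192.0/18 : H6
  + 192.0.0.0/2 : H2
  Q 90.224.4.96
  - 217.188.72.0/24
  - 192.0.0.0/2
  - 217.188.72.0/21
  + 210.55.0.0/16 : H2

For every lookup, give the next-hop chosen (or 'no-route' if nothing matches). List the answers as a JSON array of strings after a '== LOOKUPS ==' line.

Apply in order:
  + 0.0.0.0/0 (H6) depth=0
  - 0.0.0.0/0 clear@0
  + 0.0.0.0/0 (H6) depth=0
  + 24.0.0.0/11 (H5) depth=11
  - 0.0.0.0/0 clear@0
  + 217.176.0.0/12 (H3) depth=12
  + 217.188.72.0/24 (H0) depth=24
  + 217.128.0.0/10 (H5) depth=10
  + 0.0.0.0/0 (H4) depth=0
  Q 217.188.72.24: descend 110110011011110001001000 ; hops seen [H4,H5,H3,H0] ; pick H0
  + 210.55.46.5/32 (H0) depth=32
  + 217.188.72.157/32 (H6) depth=32
  + 217.188.72.0/21 (H5) depth=21
  + 24.27.247.11/32 (H2) depth=32
  Q 210.55.46.5: descend 11010010001101110010111000000101 ; hops seen [H4,H0] ; pick H0
  + 217.0.0.0/8 (H1) depth=8
  Q 24.14.32.199: descend 00011000000 ; hops seen [H4,H5] ; pick H5
  + 24.27.247.11/32 (H3) depth=32
  + 210.55.46.0/24 (H5) depth=24
  + 24.27.192.0/18 (H6) depth=18
  + 192.0.0.0/2 (H2) depth=2
  Q 90.224.4.96: descend 0 ; hops seen [H4] ; pick H4
  - 217.188.72.0/24 clear@24
  - 192.0.0.0/2 clear@2
  - 217.188.72.0/21 clear@21
  + 210.55.0.0/16 (H2) depth=16

== LOOKUPS ==
["H0","H0","H5","H4"]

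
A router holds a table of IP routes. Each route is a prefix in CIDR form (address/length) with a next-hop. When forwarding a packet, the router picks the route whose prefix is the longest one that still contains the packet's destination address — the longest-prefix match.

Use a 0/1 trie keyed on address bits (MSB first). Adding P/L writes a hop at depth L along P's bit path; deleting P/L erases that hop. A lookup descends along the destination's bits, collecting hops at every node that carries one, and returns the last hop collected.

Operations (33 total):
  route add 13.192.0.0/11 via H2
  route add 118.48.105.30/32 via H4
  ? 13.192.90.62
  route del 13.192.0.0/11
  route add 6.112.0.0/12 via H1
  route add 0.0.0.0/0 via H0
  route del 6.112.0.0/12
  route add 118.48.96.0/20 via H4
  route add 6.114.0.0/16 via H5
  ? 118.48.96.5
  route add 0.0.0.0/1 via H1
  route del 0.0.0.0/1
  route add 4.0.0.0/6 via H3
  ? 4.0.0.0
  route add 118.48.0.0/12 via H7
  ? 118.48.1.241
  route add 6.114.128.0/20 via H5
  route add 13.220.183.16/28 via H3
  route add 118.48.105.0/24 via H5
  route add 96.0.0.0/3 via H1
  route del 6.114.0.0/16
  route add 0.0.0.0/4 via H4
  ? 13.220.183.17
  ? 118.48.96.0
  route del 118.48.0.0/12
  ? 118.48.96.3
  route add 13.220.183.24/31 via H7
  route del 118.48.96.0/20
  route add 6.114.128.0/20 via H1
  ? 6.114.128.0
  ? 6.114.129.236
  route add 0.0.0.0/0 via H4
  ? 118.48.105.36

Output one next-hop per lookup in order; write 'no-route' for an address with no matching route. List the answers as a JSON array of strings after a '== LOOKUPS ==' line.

Apply in order:
  + 13.192.0.0/11 (H2) depth=11
  + 118.48.105.30/32 (H4) depth=32
  lookup 13.192.90.62: bits 00001101110 walk d0:-→d1:-→d2:-→d3:-→d4:-→d5:-→d6:-→d7:-→d8:-→d9:-→d10:-→d11:H2 -> H2
  del 13.192.0.0/11 (clear depth 11)
  + 6.112.0.0/12 (H1) depth=12
  + 0.0.0.0/0 (H0) depth=0
  del 6.112.0.0/12 (clear depth 12)
  + 118.48.96.0/20 (H4) depth=20
  + 6.114.0.0/16 (H5) depth=16
  lookup 118.48.96.5: bits 01110110001100000110 walk d0:H0→d1:-→d2:-→d3:-→d4:-→d5:-→d6:-→d7:-→d8:-→d9:-→d10:-→d11:-→d12:-→d13:-→d14:-→d15:-→d16:-→d17:-→d18:-→d19:-→d20:H4 -> H4
  + 0.0.0.0/1 (H1) depth=1
  del 0.0.0.0/1 (clear depth 1)
  + 4.0.0.0/6 (H3) depth=6
  lookup 4.0.0.0: bits 000001 walk d0:H0→d1:-→d2:-→d3:-→d4:-→d5:-→d6:H3 -> H3
  + 118.48.0.0/12 (H7) depth=12
  lookup 118.48.1.241: bits 01110110001100000 walk d0:H0→d1:-→d2:-→d3:-→d4:-→d5:-→d6:-→d7:-→d8:-→d9:-→d10:-→d11:-→d12:H7→d13:-→d14:-→d15:-→d16:-→d17:- -> H7
  + 6.114.128.0/20 (H5) depth=20
  + 13.220.183.16/28 (H3) depth=28
  + 118.48.105.0/24 (H5) depth=24
  + 96.0.0.0/3 (H1) depth=3
  del 6.114.0.0/16 (clear depth 16)
  + 0.0.0.0/4 (H4) depth=4
  lookup 13.220.183.17: bits 0000110111011100101101110001 walk d0:H0→d1:-→d2:-→d3:-→d4:H4→d5:-→d6:-→d7:-→d8:-→d9:-→d10:-→d11:-→d12:-→d13:-→d14:-→d15:-→d16:-→d17:-→d18:-→d19:-→d20:-→d21:-→d22:-→d23:-→d24:-→d25:-→d26:-→d27:-→d28:H3 -> H3
  lookup 118.48.96.0: bits 01110110001100000110 walk d0:H0→d1:-→d2:-→d3:H1→d4:-→d5:-→d6:-→d7:-→d8:-→d9:-→d10:-→d11:-→d12:H7→d13:-→d14:-→d15:-→d16:-→d17:-→d18:-→d19:-→d20:H4 -> H4
  del 118.48.0.0/12 (clear depth 12)
  lookup 118.48.96.3: bits 01110110001100000110 walk d0:H0→d1:-→d2:-→d3:H1→d4:-→d5:-→d6:-→d7:-→d8:-→d9:-→d10:-→d11:-→d12:-→d13:-→d14:-→d15:-→d16:-→d17:-→d18:-→d19:-→d20:H4 -> H4
  + 13.220.183.24/31 (H7) depth=31
  del 118.48.96.0/20 (clear depth 20)
  + 6.114.128.0/20 (H1) depth=20
  lookup 6.114.128.0: bits 00000110011100101000 walk d0:H0→d1:-→d2:-→d3:-→d4:H4→d5:-→d6:H3→d7:-→d8:-→d9:-→d10:-→d11:-→d12:-→d13:-→d14:-→d15:-→d16:-→d17:-→d18:-→d19:-→d20:H1 -> H1
  lookup 6.114.129.236: bits 00000110011100101000 walk d0:H0→d1:-→d2:-→d3:-→d4:H4→d5:-→d6:H3→d7:-→d8:-→d9:-→d10:-→d11:-→d12:-→d13:-→d14:-→d15:-→d16:-→d17:-→d18:-→d19:-→d20:H1 -> H1
  + 0.0.0.0/0 (H4) depth=0
  lookup 118.48.105.36: bits 01110110001100000110100100 walk d0:H4→d1:-→d2:-→d3:H1→d4:-→d5:-→d6:-→d7:-→d8:-→d9:-→d10:-→d11:-→d12:-→d13:-→d14:-→d15:-→d16:-→d17:-→d18:-→d19:-→d20:-→d21:-→d22:-→d23:-→d24:H5→d25:-→d26:- -> H5

== LOOKUPS ==
["H2","H4","H3","H7","H3","H4","H4","H1","H1","H5"]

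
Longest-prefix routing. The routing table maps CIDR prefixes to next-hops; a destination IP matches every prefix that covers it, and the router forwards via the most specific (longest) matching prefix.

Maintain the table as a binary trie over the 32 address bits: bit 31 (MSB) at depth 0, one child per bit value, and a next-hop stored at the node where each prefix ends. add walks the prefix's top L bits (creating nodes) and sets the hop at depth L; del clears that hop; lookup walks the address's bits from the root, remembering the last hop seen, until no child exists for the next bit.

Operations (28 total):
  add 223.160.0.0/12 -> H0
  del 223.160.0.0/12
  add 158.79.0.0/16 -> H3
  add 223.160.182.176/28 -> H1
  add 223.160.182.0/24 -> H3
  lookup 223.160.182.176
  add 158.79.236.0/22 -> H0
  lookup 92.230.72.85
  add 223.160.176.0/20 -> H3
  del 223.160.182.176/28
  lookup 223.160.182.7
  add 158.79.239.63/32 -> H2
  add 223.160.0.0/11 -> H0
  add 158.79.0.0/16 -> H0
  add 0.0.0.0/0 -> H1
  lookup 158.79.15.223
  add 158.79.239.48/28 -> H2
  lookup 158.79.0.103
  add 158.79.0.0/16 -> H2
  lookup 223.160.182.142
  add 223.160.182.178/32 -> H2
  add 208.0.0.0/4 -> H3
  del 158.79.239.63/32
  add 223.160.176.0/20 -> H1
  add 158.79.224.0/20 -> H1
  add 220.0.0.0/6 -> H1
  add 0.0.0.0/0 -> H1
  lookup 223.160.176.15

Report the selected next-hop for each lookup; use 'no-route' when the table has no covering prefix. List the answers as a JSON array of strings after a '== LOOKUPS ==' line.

Apply in order:
  add 223.160.0.0/12 -> H0 at depth 12
  - 223.160.0.0/12 clear@12
  add 158.79.0.0/16 -> H3 at depth 16
  add 223.160.182.176/28 -> H1 at depth 28
  add 223.160.182.0/24 -> H3 at depth 24
  Q 223.160.182.176: descend 1101111110100000101101101011 ; hops seen [H3,H1] ; pick H1
  add 158.79.236.0/22 -> H0 at depth 22
  Q 92.230.72.85: descend ε ; hops seen [∅] ; pick no-route
  add 223.160.176.0/20 -> H3 at depth 20
  - 223.160.182.176/28 clear@28
  Q 223.160.182.7: descend 110111111010000010110110 ; hops seen [H3,H3] ; pick H3
  add 158.79.239.63/32 -> H2 at depth 32
  add 223.160.0.0/11 -> H0 at depth 11
  add 158.79.0.0/16 -> H0 at depth 16
  add 0.0.0.0/0 -> H1 at depth 0
  Q 158.79.15.223: descend 1001111001001111 ; hops seen [H1,H0] ; pick H0
  add 158.79.239.48/28 -> H2 at depth 28
  Q 158.79.0.103: descend 1001111001001111 ; hops seen [H1,H0] ; pick H0
  add 158.79.0.0/16 -> H2 at depth 16
  Q 223.160.182.142: descend 11011111101000001011011010 ; hops seen [H1,H0,H3,H3] ; pick H3
  add 223.160.182.178/32 -> H2 at depth 32
  add 208.0.0.0/4 -> H3 at depth 4
  - 158.79.239.63/32 clear@32
  add 223.160.176.0/20 -> H1 at depth 20
  add 158.79.224.0/20 -> H1 at depth 20
  add 220.0.0.0/6 -> H1 at depth 6
  add 0.0.0.0/0 -> H1 at depth 0
  Q 223.160.176.15: descend 110111111010000010110 ; hops seen [H1,H3,H1,H0,H1] ; pick H1

== LOOKUPS ==
["H1","no-route","H3","H0","H0","H3","H1"]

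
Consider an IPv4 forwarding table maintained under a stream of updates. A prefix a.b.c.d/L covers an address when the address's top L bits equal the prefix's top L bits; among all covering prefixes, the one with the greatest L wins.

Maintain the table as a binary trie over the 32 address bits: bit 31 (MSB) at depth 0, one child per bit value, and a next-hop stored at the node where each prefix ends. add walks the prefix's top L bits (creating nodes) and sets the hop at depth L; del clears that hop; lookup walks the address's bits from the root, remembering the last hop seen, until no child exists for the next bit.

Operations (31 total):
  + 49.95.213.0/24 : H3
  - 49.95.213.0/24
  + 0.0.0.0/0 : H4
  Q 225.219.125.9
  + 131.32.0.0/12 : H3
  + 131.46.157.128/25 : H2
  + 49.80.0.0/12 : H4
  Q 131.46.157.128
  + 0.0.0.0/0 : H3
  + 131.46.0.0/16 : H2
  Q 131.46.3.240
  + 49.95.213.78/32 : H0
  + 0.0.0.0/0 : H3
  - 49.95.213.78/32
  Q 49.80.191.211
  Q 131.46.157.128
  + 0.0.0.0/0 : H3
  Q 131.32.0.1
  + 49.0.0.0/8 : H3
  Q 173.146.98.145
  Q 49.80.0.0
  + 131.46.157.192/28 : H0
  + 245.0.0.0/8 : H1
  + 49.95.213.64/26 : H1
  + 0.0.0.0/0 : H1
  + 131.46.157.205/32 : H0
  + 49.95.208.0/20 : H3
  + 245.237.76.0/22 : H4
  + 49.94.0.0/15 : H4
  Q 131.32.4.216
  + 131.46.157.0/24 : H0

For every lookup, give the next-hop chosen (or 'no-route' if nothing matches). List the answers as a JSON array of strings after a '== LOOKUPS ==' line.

Trace:
  add 49.95.213.0/24 -> H3 at depth 24
  del 49.95.213.0/24 (clear depth 24)
  add 0.0.0.0/0 -> H4 at depth 0
  lookup 225.219.125.9: bits ε walk d0:H4 -> H4
  add 131.32.0.0/12 -> H3 at depth 12
  add 131.46.157.128/25 -> H2 at depth 25
  add 49.80.0.0/12 -> H4 at depth 12
  lookup 131.46.157.128: bits 1000001100101110100111011 walk d0:H4→d1:-→d2:-→d3:-→d4:-→d5:-→d6:-→d7:-→d8:-→d9:-→d10:-→d11:-→d12:H3→d13:-→d14:-→d15:-→d16:-→d17:-→d18:-→d19:-→d20:-→d21:-→d22:-→d23:-→d24:-→d25:H2 -> H2
  add 0.0.0.0/0 -> H3 at depth 0
  add 131.46.0.0/16 -> H2 at depth 16
  lookup 131.46.3.240: bits 1000001100101110 walk d0:H3→d1:-→d2:-→d3:-→d4:-→d5:-→d6:-→d7:-→d8:-→d9:-→d10:-→d11:-→d12:H3→d13:-→d14:-→d15:-→d16:H2 -> H2
  add 49.95.213.78/32 -> H0 at depth 32
  add 0.0.0.0/0 -> H3 at depth 0
  del 49.95.213.78/32 (clear depth 32)
  lookup 49.80.191.211: bits 001100010101 walk d0:H3→d1:-→d2:-→d3:-→d4:-→d5:-→d6:-→d7:-→d8:-→d9:-→d10:-→d11:-→d12:H4 -> H4
  lookup 131.46.157.128: bits 1000001100101110100111011 walk d0:H3→d1:-→d2:-→d3:-→d4:-→d5:-→d6:-→d7:-→d8:-→d9:-→d10:-→d11:-→d12:H3→d13:-→d14:-→d15:-→d16:H2→d17:-→d18:-→d19:-→d20:-→d21:-→d22:-→d23:-→d24:-→d25:H2 -> H2
  add 0.0.0.0/0 -> H3 at depth 0
  lookup 131.32.0.1: bits 100000110010 walk d0:H3→d1:-→d2:-→d3:-→d4:-→d5:-→d6:-→d7:-→d8:-→d9:-→d10:-→d11:-→d12:H3 -> H3
  add 49.0.0.0/8 -> H3 at depth 8
  lookup 173.146.98.145: bits 10 walk d0:H3→d1:-→d2:- -> H3
  lookup 49.80.0.0: bits 001100010101 walk d0:H3→d1:-→d2:-→d3:-→d4:-→d5:-→d6:-→d7:-→d8:H3→d9:-→d10:-→d11:-→d12:H4 -> H4
  add 131.46.157.192/28 -> H0 at depth 28
  add 245.0.0.0/8 -> H1 at depth 8
  add 49.95.213.64/26 -> H1 at depth 26
  add 0.0.0.0/0 -> H1 at depth 0
  add 131.46.157.205/32 -> H0 at depth 32
  add 49.95.208.0/20 -> H3 at depth 20
  add 245.237.76.0/22 -> H4 at depth 22
  add 49.94.0.0/15 -> H4 at depth 15
  lookup 131.32.4.216: bits 100000110010 walk d0:H1→d1:-→d2:-→d3:-→d4:-→d5:-→d6:-→d7:-→d8:-→d9:-→d10:-→d11:-→d12:H3 -> H3
  add 131.46.157.0/24 -> H0 at depth 24

== LOOKUPS ==
["H4","H2","H2","H4","H2","H3","H3","H4","H3"]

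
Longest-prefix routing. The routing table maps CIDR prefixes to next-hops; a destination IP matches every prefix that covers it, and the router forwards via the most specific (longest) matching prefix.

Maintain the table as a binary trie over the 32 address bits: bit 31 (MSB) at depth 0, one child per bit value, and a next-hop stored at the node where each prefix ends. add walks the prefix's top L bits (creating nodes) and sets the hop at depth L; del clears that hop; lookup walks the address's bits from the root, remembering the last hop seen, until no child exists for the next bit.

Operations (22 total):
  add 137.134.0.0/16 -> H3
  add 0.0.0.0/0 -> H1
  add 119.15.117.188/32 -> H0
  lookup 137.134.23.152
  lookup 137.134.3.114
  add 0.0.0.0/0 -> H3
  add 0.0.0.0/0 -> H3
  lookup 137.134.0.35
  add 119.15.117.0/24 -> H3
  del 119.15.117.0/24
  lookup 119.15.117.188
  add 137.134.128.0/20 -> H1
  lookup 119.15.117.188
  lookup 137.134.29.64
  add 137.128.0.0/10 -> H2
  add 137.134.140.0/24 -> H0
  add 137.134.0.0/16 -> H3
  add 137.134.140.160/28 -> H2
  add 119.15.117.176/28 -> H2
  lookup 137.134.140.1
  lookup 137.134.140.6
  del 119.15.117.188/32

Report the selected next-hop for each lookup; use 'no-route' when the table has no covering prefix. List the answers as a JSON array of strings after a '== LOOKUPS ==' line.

Apply in order:
  + 137.134.0.0/16 (H3) depth=16
  + 0.0.0.0/0 (H1) depth=0
  + 119.15.117.188/32 (H0) depth=32
  lookup 137.134.23.152: bits 1000100110000110 walk d0:H1→d1:-→d2:-→d3:-→d4:-→d5:-→d6:-→d7:-→d8:-→d9:-→d10:-→d11:-→d12:-→d13:-→d14:-→d15:-→d16:H3 -> H3
  lookup 137.134.3.114: bits 1000100110000110 walk d0:H1→d1:-→d2:-→d3:-→d4:-→d5:-→d6:-→d7:-→d8:-→d9:-→d10:-→d11:-→d12:-→d13:-→d14:-→d15:-→d16:H3 -> H3
  + 0.0.0.0/0 (H3) depth=0
  + 0.0.0.0/0 (H3) depth=0
  lookup 137.134.0.35: bits 1000100110000110 walk d0:H3→d1:-→d2:-→d3:-→d4:-→d5:-→d6:-→d7:-→d8:-→d9:-→d10:-→d11:-→d12:-→d13:-→d14:-→d15:-→d16:H3 -> H3
  + 119.15.117.0/24 (H3) depth=24
  - 119.15.117.0/24 clear@24
  lookup 119.15.117.188: bits 01110111000011110111010110111100 walk d0:H3→d1:-→d2:-→d3:-→d4:-→d5:-→d6:-→d7:-→d8:-→d9:-→d10:-→d11:-→d12:-→d13:-→d14:-→d15:-→d16:-→d17:-→d18:-→d19:-→d20:-→d21:-→d22:-→d23:-→d24:-→d25:-→d26:-→d27:-→d28:-→d29:-→d30:-→d31:-→d32:H0 -> H0
  + 137.134.128.0/20 (H1) depth=20
  lookup 119.15.117.188: bits 01110111000011110111010110111100 walk d0:H3→d1:-→d2:-→d3:-→d4:-→d5:-→d6:-→d7:-→d8:-→d9:-→d10:-→d11:-→d12:-→d13:-→d14:-→d15:-→d16:-→d17:-→d18:-→d19:-→d20:-→d21:-→d22:-→d23:-→d24:-→d25:-→d26:-→d27:-→d28:-→d29:-→d30:-→d31:-→d32:H0 -> H0
  lookup 137.134.29.64: bits 1000100110000110 walk d0:H3→d1:-→d2:-→d3:-→d4:-→d5:-→d6:-→d7:-→d8:-→d9:-→d10:-→d11:-→d12:-→d13:-→d14:-→d15:-→d16:H3 -> H3
  + 137.128.0.0/10 (H2) depth=10
  + 137.134.140.0/24 (H0) depth=24
  + 137.134.0.0/16 (H3) depth=16
  + 137.134.140.160/28 (H2) depth=28
  + 119.15.117.176/28 (H2) depth=28
  lookup 137.134.140.1: bits 100010011000011010001100 walk d0:H3→d1:-→d2:-→d3:-→d4:-→d5:-→d6:-→d7:-→d8:-→d9:-→d10:H2→d11:-→d12:-→d13:-→d14:-→d15:-→d16:H3→d17:-→d18:-→d19:-→d20:H1→d21:-→d22:-→d23:-→d24:H0 -> H0
  lookup 137.134.140.6: bits 100010011000011010001100 walk d0:H3→d1:-→d2:-→d3:-→d4:-→d5:-→d6:-→d7:-→d8:-→d9:-→d10:H2→d11:-→d12:-→d13:-→d14:-→d15:-→d16:H3→d17:-→d18:-→d19:-→d20:H1→d21:-→d22:-→d23:-→d24:H0 -> H0
  - 119.15.117.188/32 clear@32

== LOOKUPS ==
["H3","H3","H3","H0","H0","H3","H0","H0"]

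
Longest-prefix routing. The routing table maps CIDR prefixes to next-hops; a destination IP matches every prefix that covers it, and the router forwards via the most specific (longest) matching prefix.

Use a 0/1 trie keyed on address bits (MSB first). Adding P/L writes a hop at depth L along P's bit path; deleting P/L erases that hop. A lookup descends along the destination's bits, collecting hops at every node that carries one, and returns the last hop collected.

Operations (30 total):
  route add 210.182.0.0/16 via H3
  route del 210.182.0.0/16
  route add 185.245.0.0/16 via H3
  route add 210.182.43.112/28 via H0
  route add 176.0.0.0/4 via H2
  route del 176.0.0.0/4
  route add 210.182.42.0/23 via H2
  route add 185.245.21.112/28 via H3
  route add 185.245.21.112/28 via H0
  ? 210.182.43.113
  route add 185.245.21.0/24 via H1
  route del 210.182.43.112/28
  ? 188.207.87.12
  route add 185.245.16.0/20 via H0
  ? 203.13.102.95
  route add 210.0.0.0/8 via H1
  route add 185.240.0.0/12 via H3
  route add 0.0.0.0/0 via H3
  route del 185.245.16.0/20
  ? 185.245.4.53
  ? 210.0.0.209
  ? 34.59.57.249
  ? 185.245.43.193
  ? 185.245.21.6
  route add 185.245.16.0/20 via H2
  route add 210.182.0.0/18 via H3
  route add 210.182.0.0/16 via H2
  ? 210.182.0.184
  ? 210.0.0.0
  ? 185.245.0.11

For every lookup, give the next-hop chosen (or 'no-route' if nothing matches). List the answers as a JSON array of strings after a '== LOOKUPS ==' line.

Apply in order:
  + 210.182.0.0/16 (H3) depth=16
  del 210.182.0.0/16 (clear depth 16)
  + 185.245.0.0/16 (H3) depth=16
  + 210.182.43.112/28 (H0) depth=28
  + 176.0.0.0/4 (H2) depth=4
  del 176.0.0.0/4 (clear depth 4)
  + 210.182.42.0/23 (H2) depth=23
  + 185.245.21.112/28 (H3) depth=28
  + 185.245.21.112/28 (H0) depth=28
  ? 210.182.43.113  path d0:-→d1:-→d2:-→d3:-→d4:-→d5:-→d6:-→d7:-→d8:-→d9:-→d10:-→d11:-→d12:-→d13:-→d14:-→d15:-→d16:-→d17:-→d18:-→d19:-→d20:-→d21:-→d22:-→d23:H2→d24:-→d25:-→d26:-→d27:-→d28:H0  best=H0
  + 185.245.21.0/24 (H1) depth=24
  del 210.182.43.112/28 (clear depth 28)
  ? 188.207.87.12  path d0:-→d1:-→d2:-→d3:-→d4:-→d5:-  best=no-route
  + 185.245.16.0/20 (H0) depth=20
  ? 203.13.102.95  path d0:-→d1:-→d2:-→d3:-  best=no-route
  + 210.0.0.0/8 (H1) depth=8
  + 185.240.0.0/12 (H3) depth=12
  + 0.0.0.0/0 (H3) depth=0
  del 185.245.16.0/20 (clear depth 20)
  ? 185.245.4.53  path d0:H3→d1:-→d2:-→d3:-→d4:-→d5:-→d6:-→d7:-→d8:-→d9:-→d10:-→d11:-→d12:H3→d13:-→d14:-→d15:-→d16:H3→d17:-→d18:-→d19:-  best=H3
  ? 210.0.0.209  path d0:H3→d1:-→d2:-→d3:-→d4:-→d5:-→d6:-→d7:-→d8:H1  best=H1
  ? 34.59.57.249  path d0:H3  best=H3
  ? 185.245.43.193  path d0:H3→d1:-→d2:-→d3:-→d4:-→d5:-→d6:-→d7:-→d8:-→d9:-→d10:-→d11:-→d12:H3→d13:-→d14:-→d15:-→d16:H3→d17:-→d18:-  best=H3
  ? 185.245.21.6  path d0:H3→d1:-→d2:-→d3:-→d4:-→d5:-→d6:-→d7:-→d8:-→d9:-→d10:-→d11:-→d12:H3→d13:-→d14:-→d15:-→d16:H3→d17:-→d18:-→d19:-→d20:-→d21:-→d22:-→d23:-→d24:H1→d25:-  best=H1
  + 185.245.16.0/20 (H2) depth=20
  + 210.182.0.0/18 (H3) depth=18
  + 210.182.0.0/16 (H2) depth=16
  ? 210.182.0.184  path d0:H3→d1:-→d2:-→d3:-→d4:-→d5:-→d6:-→d7:-→d8:H1→d9:-→d10:-→d11:-→d12:-→d13:-→d14:-→d15:-→d16:H2→d17:-→d18:H3  best=H3
  ? 210.0.0.0  path d0:H3→d1:-→d2:-→d3:-→d4:-→d5:-→d6:-→d7:-→d8:H1  best=H1
  ? 185.245.0.11  path d0:H3→d1:-→d2:-→d3:-→d4:-→d5:-→d6:-→d7:-→d8:-→d9:-→d10:-→d11:-→d12:H3→d13:-→d14:-→d15:-→d16:H3→d17:-→d18:-→d19:-  best=H3

== LOOKUPS ==
["H0","no-route","no-route","H3","H1","H3","H3","H1","H3","H1","H3"]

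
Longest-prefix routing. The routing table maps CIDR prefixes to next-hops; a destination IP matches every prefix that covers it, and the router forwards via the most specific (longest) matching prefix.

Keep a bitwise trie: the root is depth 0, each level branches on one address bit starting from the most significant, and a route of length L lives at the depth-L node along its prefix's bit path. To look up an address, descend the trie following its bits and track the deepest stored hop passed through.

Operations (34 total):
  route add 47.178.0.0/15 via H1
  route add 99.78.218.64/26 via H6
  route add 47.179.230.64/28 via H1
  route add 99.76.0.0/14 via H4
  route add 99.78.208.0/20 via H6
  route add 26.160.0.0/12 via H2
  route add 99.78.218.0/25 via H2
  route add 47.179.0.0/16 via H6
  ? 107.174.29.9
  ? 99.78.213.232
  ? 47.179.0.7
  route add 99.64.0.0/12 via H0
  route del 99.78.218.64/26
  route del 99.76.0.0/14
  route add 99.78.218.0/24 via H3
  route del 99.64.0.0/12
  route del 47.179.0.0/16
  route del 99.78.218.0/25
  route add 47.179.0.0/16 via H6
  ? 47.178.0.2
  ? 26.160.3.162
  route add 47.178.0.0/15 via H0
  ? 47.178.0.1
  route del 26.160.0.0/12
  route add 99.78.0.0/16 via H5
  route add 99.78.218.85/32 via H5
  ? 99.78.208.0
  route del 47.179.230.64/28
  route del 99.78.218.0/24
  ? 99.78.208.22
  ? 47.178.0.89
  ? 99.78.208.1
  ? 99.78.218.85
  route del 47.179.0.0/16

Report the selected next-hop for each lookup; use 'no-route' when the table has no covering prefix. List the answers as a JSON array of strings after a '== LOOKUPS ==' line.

Process each operation:
  + 47.178.0.0/15 (H1) depth=15
  + 99.78.218.64/26 (H6) depth=26
  + 47.179.230.64/28 (H1) depth=28
  + 99.76.0.0/14 (H4) depth=14
  + 99.78.208.0/20 (H6) depth=20
  + 26.160.0.0/12 (H2) depth=12
  + 99.78.218.0/25 (H2) depth=25
  + 47.179.0.0/16 (H6) depth=16
  ? 107.174.29.9  path d0:-→d1:-→d2:-→d3:-→d4:-  best=no-route
  ? 99.78.213.232  path d0:-→d1:-→d2:-→d3:-→d4:-→d5:-→d6:-→d7:-→d8:-→d9:-→d10:-→d11:-→d12:-→d13:-→d14:H4→d15:-→d16:-→d17:-→d18:-→d19:-→d20:H6  best=H6
  ? 47.179.0.7  path d0:-→d1:-→d2:-→d3:-→d4:-→d5:-→d6:-→d7:-→d8:-→d9:-→d10:-→d11:-→d12:-→d13:-→d14:-→d15:H1→d16:H6  best=H6
  + 99.64.0.0/12 (H0) depth=12
  - 99.78.218.64/26 clear@26
  - 99.76.0.0/14 clear@14
  + 99.78.218.0/24 (H3) depth=24
  - 99.64.0.0/12 clear@12
  - 47.179.0.0/16 clear@16
  - 99.78.218.0/25 clear@25
  + 47.179.0.0/16 (H6) depth=16
  ? 47.178.0.2  path d0:-→d1:-→d2:-→d3:-→d4:-→d5:-→d6:-→d7:-→d8:-→d9:-→d10:-→d11:-→d12:-→d13:-→d14:-→d15:H1  best=H1
  ? 26.160.3.162  path d0:-→d1:-→d2:-→d3:-→d4:-→d5:-→d6:-→d7:-→d8:-→d9:-→d10:-→d11:-→d12:H2  best=H2
  + 47.178.0.0/15 (H0) depth=15
  ? 47.178.0.1  path d0:-→d1:-→d2:-→d3:-→d4:-→d5:-→d6:-→d7:-→d8:-→d9:-→d10:-→d11:-→d12:-→d13:-→d14:-→d15:H0  best=H0
  - 26.160.0.0/12 clear@12
  + 99.78.0.0/16 (H5) depth=16
  + 99.78.218.85/32 (H5) depth=32
  ? 99.78.208.0  path d0:-→d1:-→d2:-→d3:-→d4:-→d5:-→d6:-→d7:-→d8:-→d9:-→d10:-→d11:-→d12:-→d13:-→d14:-→d15:-→d16:H5→d17:-→d18:-→d19:-→d20:H6  best=H6
  - 47.179.230.64/28 clear@28
  - 99.78.218.0/24 clear@24
  ? 99.78.208.22  path d0:-→d1:-→d2:-→d3:-→d4:-→d5:-→d6:-→d7:-→d8:-→d9:-→d10:-→d11:-→d12:-→d13:-→d14:-→d15:-→d16:H5→d17:-→d18:-→d19:-→d20:H6  best=H6
  ? 47.178.0.89  path d0:-→d1:-→d2:-→d3:-→d4:-→d5:-→d6:-→d7:-→d8:-→d9:-→d10:-→d11:-→d12:-→d13:-→d14:-→d15:H0  best=H0
  ? 99.78.208.1  path d0:-→d1:-→d2:-→d3:-→d4:-→d5:-→d6:-→d7:-→d8:-→d9:-→d10:-→d11:-→d12:-→d13:-→d14:-→d15:-→d16:H5→d17:-→d18:-→d19:-→d20:H6  best=H6
  ? 99.78.218.85  path d0:-→d1:-→d2:-→d3:-→d4:-→d5:-→d6:-→d7:-→d8:-→d9:-→d10:-→d11:-→d12:-→d13:-→d14:-→d15:-→d16:H5→d17:-→d18:-→d19:-→d20:H6→d21:-→d22:-→d23:-→d24:-→d25:-→d26:-→d27:-→d28:-→d29:-→d30:-→d31:-→d32:H5  best=H5
  - 47.179.0.0/16 clear@16

== LOOKUPS ==
["no-route","H6","H6","H1","H2","H0","H6","H6","H0","H6","H5"]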